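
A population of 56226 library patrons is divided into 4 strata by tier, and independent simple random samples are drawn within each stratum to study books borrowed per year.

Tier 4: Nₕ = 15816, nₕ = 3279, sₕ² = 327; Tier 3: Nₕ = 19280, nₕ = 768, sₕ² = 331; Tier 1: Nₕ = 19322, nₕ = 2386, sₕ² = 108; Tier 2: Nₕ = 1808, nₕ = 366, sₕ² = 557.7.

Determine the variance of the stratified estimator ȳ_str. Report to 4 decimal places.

0.0609

Var(ȳ_str) = Σₕ Wₕ²(1 − fₕ)sₕ²/nₕ with Wₕ = Nₕ/N, N = 56226.
Tier 4: Wₕ = 0.28129335; term = 0.28129335²·(1 − 0.20732170)·327/3279 = 0.0062549269.
Tier 3: Wₕ = 0.34290186; term = 0.34290186²·(1 − 0.03983402)·331/768 = 0.048657834.
Tier 1: Wₕ = 0.34364885; term = 0.34364885²·(1 − 0.12348618)·108/2386 = 0.0046853481.
Tier 2: Wₕ = 0.03215594; term = 0.03215594²·(1 − 0.20243363)·557.7/366 = 0.0012566342.
Sum = 0.060854743.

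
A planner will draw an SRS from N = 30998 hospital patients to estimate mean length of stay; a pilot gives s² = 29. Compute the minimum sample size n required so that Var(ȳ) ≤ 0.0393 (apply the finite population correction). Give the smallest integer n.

Without fpc, n₀ = s²/D = 29/0.0393 = 737.9135.
With fpc, (1 − n/N)·s²/n ≤ D requires n ≥ n₀/(1 + n₀/N) = 737.9135/(1 + 737.9135/30998) = 720.7558.
Rounding up, n = 721.

721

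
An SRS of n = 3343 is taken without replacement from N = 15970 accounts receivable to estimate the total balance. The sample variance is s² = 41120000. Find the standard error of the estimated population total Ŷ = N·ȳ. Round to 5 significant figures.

Var(Ŷ) = N²·Var(ȳ) = N²·(1 − n/N)·s²/n.
f = 3343/15970 = 0.20932999; Var(ȳ) = 0.79067001·41120000/3343 = 9725.5012.
Var(Ŷ) = 15970² · 9725.5012 = 2.4804006 × 10^12.
SE(Ŷ) = √(2.4804006 × 10^12) = 1.5749 × 10^6.

1.5749 × 10^6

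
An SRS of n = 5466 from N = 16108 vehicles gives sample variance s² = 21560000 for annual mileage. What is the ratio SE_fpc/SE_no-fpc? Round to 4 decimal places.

f = n/N = 5466/16108 = 0.33933449.
SE_no-fpc = √(s²/n) = 62.804327; SE_fpc = √((1−f)s²/n) = 51.048194.
Ratio = √(1−f) = 0.81281333.

0.8128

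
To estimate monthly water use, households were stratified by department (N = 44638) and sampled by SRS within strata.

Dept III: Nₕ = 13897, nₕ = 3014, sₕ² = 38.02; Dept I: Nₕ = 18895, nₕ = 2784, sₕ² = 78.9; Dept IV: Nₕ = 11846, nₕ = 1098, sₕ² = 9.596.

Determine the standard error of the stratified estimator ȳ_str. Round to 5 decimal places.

Var(ȳ_str) = Σₕ Wₕ²(1 − fₕ)sₕ²/nₕ with Wₕ = Nₕ/N, N = 44638.
Dept III: Wₕ = 0.31132667; term = 0.31132667²·(1 − 0.21688134)·38.02/3014 = 9.5747864 × 10^-4.
Dept I: Wₕ = 0.42329405; term = 0.42329405²·(1 − 0.14734057)·78.9/2784 = 0.0043297987.
Dept IV: Wₕ = 0.26537927; term = 0.26537927²·(1 − 0.09268952)·9.596/1098 = 5.5844169 × 10^-4.
Sum = 0.005845719.
SE = √(0.005845719) = 0.07646.

0.07646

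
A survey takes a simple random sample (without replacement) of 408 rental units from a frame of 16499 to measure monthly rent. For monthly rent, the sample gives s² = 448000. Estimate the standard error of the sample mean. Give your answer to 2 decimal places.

32.72

Under SRS without replacement, Var(ȳ) = (1 − f)·s²/n with f = n/N = 408/16499 = 0.02472877.
Var(ȳ) = (1 − 0.02472877)·448000/408 = 0.97527123·1098.0392 = 1070.8861.
SE(ȳ) = √(1070.8861) = 32.72.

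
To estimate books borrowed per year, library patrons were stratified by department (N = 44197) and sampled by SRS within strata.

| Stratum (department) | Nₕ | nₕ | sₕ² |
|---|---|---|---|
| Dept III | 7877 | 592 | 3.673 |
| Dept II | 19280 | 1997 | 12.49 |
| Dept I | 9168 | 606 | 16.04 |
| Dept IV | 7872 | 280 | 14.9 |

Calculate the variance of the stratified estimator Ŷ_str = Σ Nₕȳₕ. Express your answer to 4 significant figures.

7.698 × 10^6

Var(Ŷ_str) = Σₕ Nₕ²(1 − fₕ)sₕ²/nₕ.
Dept III: 7877²·(1 − 592/7877)·3.673/592 = 356032.48.
Dept II: 19280²·(1 − 1997/19280)·12.49/1997 = 2.0840615 × 10^6.
Dept I: 9168²·(1 − 606/9168)·16.04/606 = 2.0776939 × 10^6.
Dept IV: 7872²·(1 − 280/7872)·14.9/280 = 3.1803105 × 10^6.
Sum = 7.6980984 × 10^6.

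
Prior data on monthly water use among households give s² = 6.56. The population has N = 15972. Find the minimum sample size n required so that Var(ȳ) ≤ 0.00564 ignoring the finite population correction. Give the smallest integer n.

Without fpc, n₀ = s²/D = 6.56/0.00564 = 1163.1206.
Rounding up, n = 1164.

1164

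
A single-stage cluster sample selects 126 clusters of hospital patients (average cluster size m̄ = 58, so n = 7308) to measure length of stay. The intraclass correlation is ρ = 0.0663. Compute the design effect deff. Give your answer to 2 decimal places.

4.78

deff = 1 + (58 − 1)·0.0663 = 1 + 3.7791 = 4.7791.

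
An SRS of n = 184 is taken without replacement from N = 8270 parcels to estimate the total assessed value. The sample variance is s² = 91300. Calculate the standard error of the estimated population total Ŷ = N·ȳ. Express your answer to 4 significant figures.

182200

Var(Ŷ) = N²·Var(ȳ) = N²·(1 − n/N)·s²/n.
f = 184/8270 = 0.02224909; Var(ȳ) = 0.97775091·91300/184 = 485.15575.
Var(Ŷ) = 8270² · 485.15575 = 3.3181209 × 10^10.
SE(Ŷ) = √(3.3181209 × 10^10) = 182200.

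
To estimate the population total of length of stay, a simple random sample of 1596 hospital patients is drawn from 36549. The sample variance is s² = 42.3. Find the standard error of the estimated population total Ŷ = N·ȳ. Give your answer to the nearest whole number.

5819

Var(Ŷ) = N²·Var(ȳ) = N²·(1 − n/N)·s²/n.
f = 1596/36549 = 0.04366741; Var(ȳ) = 0.95633259·42.3/1596 = 0.025346409.
Var(Ŷ) = 36549² · 0.025346409 = 3.3858478 × 10^7.
SE(Ŷ) = √(3.3858478 × 10^7) = 5819.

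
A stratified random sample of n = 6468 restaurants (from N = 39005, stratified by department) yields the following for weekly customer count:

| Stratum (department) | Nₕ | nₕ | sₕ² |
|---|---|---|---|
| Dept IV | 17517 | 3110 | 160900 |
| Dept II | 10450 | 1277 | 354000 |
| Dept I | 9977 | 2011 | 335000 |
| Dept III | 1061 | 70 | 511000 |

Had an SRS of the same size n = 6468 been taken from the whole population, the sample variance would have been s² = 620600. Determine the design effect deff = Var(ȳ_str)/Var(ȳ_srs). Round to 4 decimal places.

0.4972

Var(ȳ_str) = Σ Wₕ²(1−fₕ)sₕ²/nₕ with Wₕ = Nₕ/39005:
  Dept IV: (17517/39005)²·(1−3110/17517)·160900/3110 = 8.5819974
  Dept II: (10450/39005)²·(1−1277/10450)·354000/1277 = 17.466242
  Dept I: (9977/39005)²·(1−2011/9977)·335000/2011 = 8.7022678
  Dept III: (1061/39005)²·(1−70/1061)·511000/70 = 5.0451181
  → Var(ȳ_str) = 39.795625.
Var(ȳ_srs) = (1 − 6468/39005)·620600/6468 = 80.038508.
deff = 39.795625 / 80.038508 = 0.4972.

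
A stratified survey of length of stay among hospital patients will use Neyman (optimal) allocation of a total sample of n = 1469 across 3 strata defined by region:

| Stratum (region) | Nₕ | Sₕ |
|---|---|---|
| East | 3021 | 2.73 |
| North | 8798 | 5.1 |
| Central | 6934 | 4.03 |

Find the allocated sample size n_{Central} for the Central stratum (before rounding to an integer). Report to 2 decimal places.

Neyman allocation: nₕ = n·NₕSₕ / Σⱼ NⱼSⱼ.
Σ NⱼSⱼ = 3021·2.73 + 8798·5.1 + 6934·4.03 = 81061.15.
n_{Central} = 1469·6934·4.03 / 81061.15 = 506.40.

506.40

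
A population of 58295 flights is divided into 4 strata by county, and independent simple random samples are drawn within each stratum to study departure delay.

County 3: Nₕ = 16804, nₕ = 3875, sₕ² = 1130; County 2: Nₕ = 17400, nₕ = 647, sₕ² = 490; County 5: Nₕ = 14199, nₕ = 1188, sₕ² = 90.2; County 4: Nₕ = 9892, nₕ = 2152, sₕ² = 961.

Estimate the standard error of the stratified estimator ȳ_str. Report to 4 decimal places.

Var(ȳ_str) = Σₕ Wₕ²(1 − fₕ)sₕ²/nₕ with Wₕ = Nₕ/N, N = 58295.
County 3: Wₕ = 0.28825800; term = 0.28825800²·(1 − 0.23059986)·1130/3875 = 0.018643255.
County 2: Wₕ = 0.29848186; term = 0.29848186²·(1 − 0.03718391)·490/647 = 0.06496374.
County 5: Wₕ = 0.24357149; term = 0.24357149²·(1 − 0.08366786)·90.2/1188 = 0.004127584.
County 4: Wₕ = 0.16968865; term = 0.16968865²·(1 − 0.21754953)·961/2152 = 0.010061056.
Sum = 0.097795635.
SE = √(0.097795635) = 0.3127.

0.3127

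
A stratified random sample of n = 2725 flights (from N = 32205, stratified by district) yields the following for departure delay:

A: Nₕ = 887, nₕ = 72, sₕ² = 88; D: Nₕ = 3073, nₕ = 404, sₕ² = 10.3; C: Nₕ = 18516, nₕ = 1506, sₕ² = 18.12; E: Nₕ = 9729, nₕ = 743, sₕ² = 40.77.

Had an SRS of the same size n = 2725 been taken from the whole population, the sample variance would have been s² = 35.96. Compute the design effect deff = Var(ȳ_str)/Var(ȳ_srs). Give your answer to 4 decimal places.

Var(ȳ_str) = Σ Wₕ²(1−fₕ)sₕ²/nₕ with Wₕ = Nₕ/32205:
  A: (887/32205)²·(1−72/887)·88/72 = 8.518925 × 10^-4
  D: (3073/32205)²·(1−404/3073)·10.3/404 = 2.0161386 × 10^-4
  C: (18516/32205)²·(1−1506/18516)·18.12/1506 = 0.0036537439
  E: (9729/32205)²·(1−743/9729)·40.77/743 = 0.0046253
  → Var(ȳ_str) = 0.0093325503.
Var(ȳ_srs) = (1 − 2725/32205)·35.96/2725 = 0.012079733.
deff = 0.0093325503 / 0.012079733 = 0.7726.

0.7726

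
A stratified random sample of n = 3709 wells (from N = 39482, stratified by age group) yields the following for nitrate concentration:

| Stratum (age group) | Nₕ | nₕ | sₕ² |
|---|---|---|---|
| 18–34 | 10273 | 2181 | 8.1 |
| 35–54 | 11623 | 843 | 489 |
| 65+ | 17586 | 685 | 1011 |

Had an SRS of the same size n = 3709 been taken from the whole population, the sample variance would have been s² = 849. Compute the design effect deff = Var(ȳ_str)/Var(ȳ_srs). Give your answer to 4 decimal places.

1.5826

Var(ȳ_str) = Σ Wₕ²(1−fₕ)sₕ²/nₕ with Wₕ = Nₕ/39482:
  18–34: (10273/39482)²·(1−2181/10273)·8.1/2181 = 1.9805428 × 10^-4
  35–54: (11623/39482)²·(1−843/11623)·489/843 = 0.046625123
  65+: (17586/39482)²·(1−685/17586)·1011/685 = 0.28141145
  → Var(ȳ_str) = 0.32823463.
Var(ȳ_srs) = (1 − 3709/39482)·849/3709 = 0.2073992.
deff = 0.32823463 / 0.2073992 = 1.5826.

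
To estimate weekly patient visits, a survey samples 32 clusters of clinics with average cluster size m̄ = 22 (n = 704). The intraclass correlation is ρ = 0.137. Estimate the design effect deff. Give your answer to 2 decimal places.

deff = 1 + (22 − 1)·0.137 = 1 + 2.877 = 3.877.

3.88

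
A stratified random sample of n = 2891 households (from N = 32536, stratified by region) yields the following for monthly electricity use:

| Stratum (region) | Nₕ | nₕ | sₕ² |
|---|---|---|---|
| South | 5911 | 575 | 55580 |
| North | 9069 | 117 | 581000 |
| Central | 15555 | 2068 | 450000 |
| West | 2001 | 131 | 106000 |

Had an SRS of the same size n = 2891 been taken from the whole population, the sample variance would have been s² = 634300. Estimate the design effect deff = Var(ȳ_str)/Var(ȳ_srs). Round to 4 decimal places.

2.1495

Var(ȳ_str) = Σ Wₕ²(1−fₕ)sₕ²/nₕ with Wₕ = Nₕ/32536:
  South: (5911/32536)²·(1−575/5911)·55580/575 = 2.8800442
  North: (9069/32536)²·(1−117/9069)·581000/117 = 380.83901
  Central: (15555/32536)²·(1−2068/15555)·450000/2068 = 43.124
  West: (2001/32536)²·(1−131/2001)·106000/131 = 2.8601904
  → Var(ȳ_str) = 429.70324.
Var(ȳ_srs) = (1 − 2891/32536)·634300/2891 = 199.90972.
deff = 429.70324 / 199.90972 = 2.1495.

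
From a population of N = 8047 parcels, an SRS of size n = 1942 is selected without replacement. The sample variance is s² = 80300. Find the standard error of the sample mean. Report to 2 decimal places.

5.60

Under SRS without replacement, Var(ȳ) = (1 − f)·s²/n with f = n/N = 1942/8047 = 0.24133217.
Var(ȳ) = (1 − 0.24133217)·80300/1942 = 0.75866783·41.349125 = 31.37025.
SE(ȳ) = √(31.37025) = 5.60.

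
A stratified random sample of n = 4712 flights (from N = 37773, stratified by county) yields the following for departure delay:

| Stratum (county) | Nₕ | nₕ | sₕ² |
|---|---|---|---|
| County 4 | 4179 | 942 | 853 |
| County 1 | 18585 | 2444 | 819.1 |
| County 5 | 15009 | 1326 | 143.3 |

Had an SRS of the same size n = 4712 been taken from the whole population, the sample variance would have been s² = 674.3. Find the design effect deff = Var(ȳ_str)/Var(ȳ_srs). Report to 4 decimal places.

Var(ȳ_str) = Σ Wₕ²(1−fₕ)sₕ²/nₕ with Wₕ = Nₕ/37773:
  County 4: (4179/37773)²·(1−942/4179)·853/942 = 0.0085851965
  County 1: (18585/37773)²·(1−2444/18585)·819.1/2444 = 0.070463753
  County 5: (15009/37773)²·(1−1326/15009)·143.3/1326 = 0.0155551
  → Var(ȳ_str) = 0.09460405.
Var(ȳ_srs) = (1 − 4712/37773)·674.3/4712 = 0.12525134.
deff = 0.09460405 / 0.12525134 = 0.7553.

0.7553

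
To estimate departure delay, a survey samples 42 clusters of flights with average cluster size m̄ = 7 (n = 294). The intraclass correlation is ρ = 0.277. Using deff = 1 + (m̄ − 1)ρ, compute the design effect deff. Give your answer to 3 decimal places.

deff = 1 + (7 − 1)·0.277 = 1 + 1.662 = 2.662.

2.662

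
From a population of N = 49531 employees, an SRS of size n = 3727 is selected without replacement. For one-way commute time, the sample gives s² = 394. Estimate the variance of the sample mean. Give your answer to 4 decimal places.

Under SRS without replacement, Var(ȳ) = (1 − f)·s²/n with f = n/N = 3727/49531 = 0.07524581.
Var(ȳ) = (1 − 0.07524581)·394/3727 = 0.92475419·0.10571505 = 0.097760438.

0.0978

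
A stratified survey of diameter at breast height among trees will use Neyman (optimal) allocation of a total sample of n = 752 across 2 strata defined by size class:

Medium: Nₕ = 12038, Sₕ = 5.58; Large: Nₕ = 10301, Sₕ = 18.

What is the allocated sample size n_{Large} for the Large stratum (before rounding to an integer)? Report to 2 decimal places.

552.02

Neyman allocation: nₕ = n·NₕSₕ / Σⱼ NⱼSⱼ.
Σ NⱼSⱼ = 12038·5.58 + 10301·18 = 252590.04.
n_{Large} = 752·10301·18 / 252590.04 = 552.02.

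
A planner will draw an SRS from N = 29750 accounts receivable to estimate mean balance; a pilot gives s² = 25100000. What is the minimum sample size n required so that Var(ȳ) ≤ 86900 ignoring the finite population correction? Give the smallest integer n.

Without fpc, n₀ = s²/D = 25100000/86900 = 288.8377.
Rounding up, n = 289.

289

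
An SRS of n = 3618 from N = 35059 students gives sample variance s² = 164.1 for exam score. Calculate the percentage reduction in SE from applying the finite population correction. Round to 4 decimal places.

5.3003

f = n/N = 3618/35059 = 0.10319747.
SE_no-fpc = √(s²/n) = 0.21297077; SE_fpc = √((1−f)s²/n) = 0.2016826.
Ratio = √(1−f) = 0.94699659. Reduction = 100·(1 − 0.94699659) = 5.3003%.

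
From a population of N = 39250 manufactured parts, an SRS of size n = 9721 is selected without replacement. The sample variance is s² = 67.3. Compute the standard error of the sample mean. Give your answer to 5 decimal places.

Under SRS without replacement, Var(ȳ) = (1 − f)·s²/n with f = n/N = 9721/39250 = 0.24766879.
Var(ȳ) = (1 − 0.24766879)·67.3/9721 = 0.75233121·0.0069231561 = 0.0052085064.
SE(ȳ) = √(0.0052085064) = 0.07217.

0.07217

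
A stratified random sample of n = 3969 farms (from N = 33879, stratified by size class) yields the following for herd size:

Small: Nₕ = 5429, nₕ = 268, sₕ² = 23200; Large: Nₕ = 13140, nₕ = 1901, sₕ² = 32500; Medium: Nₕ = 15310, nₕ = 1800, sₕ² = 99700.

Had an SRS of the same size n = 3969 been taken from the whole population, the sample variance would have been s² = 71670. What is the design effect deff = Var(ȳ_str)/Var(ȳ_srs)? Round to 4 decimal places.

Var(ȳ_str) = Σ Wₕ²(1−fₕ)sₕ²/nₕ with Wₕ = Nₕ/33879:
  Small: (5429/33879)²·(1−268/5429)·23200/268 = 2.1132249
  Large: (13140/33879)²·(1−1901/13140)·32500/1901 = 2.1996983
  Medium: (15310/33879)²·(1−1800/15310)·99700/1800 = 9.981413
  → Var(ȳ_str) = 14.294336.
Var(ȳ_srs) = (1 − 3969/33879)·71670/3969 = 15.941975.
deff = 14.294336 / 15.941975 = 0.8966.

0.8966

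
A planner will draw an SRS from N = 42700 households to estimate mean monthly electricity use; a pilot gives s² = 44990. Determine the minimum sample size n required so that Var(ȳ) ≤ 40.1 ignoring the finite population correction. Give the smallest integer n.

Without fpc, n₀ = s²/D = 44990/40.1 = 1121.9451.
Rounding up, n = 1122.

1122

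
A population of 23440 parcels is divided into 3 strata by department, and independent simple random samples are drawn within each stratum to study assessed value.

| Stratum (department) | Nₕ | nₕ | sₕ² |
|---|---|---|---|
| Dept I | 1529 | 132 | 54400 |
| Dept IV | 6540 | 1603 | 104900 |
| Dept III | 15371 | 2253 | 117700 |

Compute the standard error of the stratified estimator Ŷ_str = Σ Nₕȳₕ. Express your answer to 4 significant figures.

Var(Ŷ_str) = Σₕ Nₕ²(1 − fₕ)sₕ²/nₕ.
Dept I: 1529²·(1 − 132/1529)·54400/132 = 8.8029627 × 10^8.
Dept IV: 6540²·(1 − 1603/6540)·104900/1603 = 2.112919 × 10^9.
Dept III: 15371²·(1 − 2253/15371)·117700/2253 = 1.0533799 × 10^10.
Sum = 1.3527014 × 10^10.
SE = √(1.3527014 × 10^10) = 116300.

116300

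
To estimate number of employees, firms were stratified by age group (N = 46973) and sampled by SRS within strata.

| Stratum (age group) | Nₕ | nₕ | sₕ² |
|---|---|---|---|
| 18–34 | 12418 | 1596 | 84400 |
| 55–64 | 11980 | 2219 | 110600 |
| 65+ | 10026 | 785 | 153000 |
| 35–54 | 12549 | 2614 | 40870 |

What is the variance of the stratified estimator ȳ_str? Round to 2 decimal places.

Var(ȳ_str) = Σₕ Wₕ²(1 − fₕ)sₕ²/nₕ with Wₕ = Nₕ/N, N = 46973.
18–34: Wₕ = 0.26436464; term = 0.26436464²·(1 − 0.12852311)·84400/1596 = 3.2208622.
55–64: Wₕ = 0.25504013; term = 0.25504013²·(1 − 0.18522538)·110600/2219 = 2.6415106.
65+: Wₕ = 0.21344176; term = 0.21344176²·(1 − 0.07829643)·153000/785 = 8.1841174.
35–54: Wₕ = 0.26715347; term = 0.26715347²·(1 − 0.20830345)·40870/2614 = 0.88344486.
Sum = 14.929935.

14.93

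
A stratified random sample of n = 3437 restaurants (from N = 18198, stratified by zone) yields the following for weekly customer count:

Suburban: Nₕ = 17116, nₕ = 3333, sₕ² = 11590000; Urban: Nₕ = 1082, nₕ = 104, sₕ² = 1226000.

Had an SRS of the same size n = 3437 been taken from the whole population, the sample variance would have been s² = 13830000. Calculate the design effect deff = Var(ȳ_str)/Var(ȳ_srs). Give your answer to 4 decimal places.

Var(ȳ_str) = Σ Wₕ²(1−fₕ)sₕ²/nₕ with Wₕ = Nₕ/18198:
  Suburban: (17116/18198)²·(1−3333/17116)·11590000/3333 = 2477.1188
  Urban: (1082/18198)²·(1−104/1082)·1226000/104 = 37.668292
  → Var(ȳ_str) = 2514.7871.
Var(ȳ_srs) = (1 − 3437/18198)·13830000/3437 = 3263.8844.
deff = 2514.7871 / 3263.8844 = 0.7705.

0.7705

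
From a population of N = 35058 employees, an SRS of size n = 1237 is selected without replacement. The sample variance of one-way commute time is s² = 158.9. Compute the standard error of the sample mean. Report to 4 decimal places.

0.3520

Under SRS without replacement, Var(ȳ) = (1 − f)·s²/n with f = n/N = 1237/35058 = 0.03528439.
Var(ȳ) = (1 − 0.03528439)·158.9/1237 = 0.96471561·0.12845594 = 0.12392345.
SE(ȳ) = √(0.12392345) = 0.3520.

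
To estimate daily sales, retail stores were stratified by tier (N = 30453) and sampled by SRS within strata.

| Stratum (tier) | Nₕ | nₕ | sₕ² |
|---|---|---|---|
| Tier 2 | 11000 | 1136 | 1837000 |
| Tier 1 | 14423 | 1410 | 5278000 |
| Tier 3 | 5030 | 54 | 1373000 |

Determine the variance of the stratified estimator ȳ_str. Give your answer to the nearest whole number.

1633

Var(ȳ_str) = Σₕ Wₕ²(1 − fₕ)sₕ²/nₕ with Wₕ = Nₕ/N, N = 30453.
Tier 2: Wₕ = 0.36121236; term = 0.36121236²·(1 − 0.10327273)·1837000/1136 = 189.19794.
Tier 1: Wₕ = 0.47361508; term = 0.47361508²·(1 − 0.09776052)·5278000/1410 = 757.57065.
Tier 3: Wₕ = 0.16517256; term = 0.16517256²·(1 − 0.01073559)·1373000/54 = 686.22252.
Sum = 1632.9911.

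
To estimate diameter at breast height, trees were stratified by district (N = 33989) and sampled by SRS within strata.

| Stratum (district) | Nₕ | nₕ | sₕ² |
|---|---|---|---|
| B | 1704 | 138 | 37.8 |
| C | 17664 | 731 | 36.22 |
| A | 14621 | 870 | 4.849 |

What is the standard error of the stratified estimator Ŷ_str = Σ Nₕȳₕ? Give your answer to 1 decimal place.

4083.1

Var(Ŷ_str) = Σₕ Nₕ²(1 − fₕ)sₕ²/nₕ.
B: 1704²·(1 − 138/1704)·37.8/138 = 730927.1.
C: 17664²·(1 − 731/17664)·36.22/731 = 1.4820199 × 10^7.
A: 14621²·(1 − 870/14621)·4.849/870 = 1.1205837 × 10^6.
Sum = 1.667171 × 10^7.
SE = √(1.667171 × 10^7) = 4083.1.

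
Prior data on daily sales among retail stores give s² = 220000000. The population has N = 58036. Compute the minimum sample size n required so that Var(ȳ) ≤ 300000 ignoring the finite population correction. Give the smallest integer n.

Without fpc, n₀ = s²/D = 220000000/300000 = 733.3333.
Rounding up, n = 734.

734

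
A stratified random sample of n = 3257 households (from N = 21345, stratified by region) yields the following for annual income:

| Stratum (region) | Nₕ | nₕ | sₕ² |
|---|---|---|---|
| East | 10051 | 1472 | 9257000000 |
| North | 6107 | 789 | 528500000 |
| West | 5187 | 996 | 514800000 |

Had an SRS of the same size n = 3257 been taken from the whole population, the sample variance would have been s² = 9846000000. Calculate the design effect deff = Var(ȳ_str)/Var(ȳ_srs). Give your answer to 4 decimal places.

Var(ȳ_str) = Σ Wₕ²(1−fₕ)sₕ²/nₕ with Wₕ = Nₕ/21345:
  East: (10051/21345)²·(1−1472/10051)·9257000000/1472 = 1.1901894 × 10^6
  North: (6107/21345)²·(1−789/6107)·528500000/789 = 47747.641
  West: (5187/21345)²·(1−996/5187)·514800000/996 = 24661.574
  → Var(ȳ_str) = 1.2625986 × 10^6.
Var(ȳ_srs) = (1 − 3257/21345)·9846000000/3257 = 2.5617483 × 10^6.
deff = (1.2625986 × 10^6) / (2.5617483 × 10^6) = 0.4929.

0.4929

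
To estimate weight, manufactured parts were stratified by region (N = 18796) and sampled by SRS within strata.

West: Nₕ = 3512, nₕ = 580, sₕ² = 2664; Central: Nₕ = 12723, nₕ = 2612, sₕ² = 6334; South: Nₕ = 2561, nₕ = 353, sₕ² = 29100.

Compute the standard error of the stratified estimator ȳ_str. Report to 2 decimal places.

Var(ȳ_str) = Σₕ Wₕ²(1 − fₕ)sₕ²/nₕ with Wₕ = Nₕ/N, N = 18796.
West: Wₕ = 0.18684827; term = 0.18684827²·(1 − 0.16514806)·2664/580 = 0.13387326.
Central: Wₕ = 0.67689934; term = 0.67689934²·(1 − 0.20529749)·6334/2612 = 0.88299379.
South: Wₕ = 0.13625239; term = 0.13625239²·(1 − 0.13783678)·29100/353 = 1.3194595.
Sum = 2.3363266.
SE = √(2.3363266) = 1.53.

1.53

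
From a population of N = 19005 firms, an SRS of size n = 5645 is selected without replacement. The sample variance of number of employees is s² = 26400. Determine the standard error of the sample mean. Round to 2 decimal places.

Under SRS without replacement, Var(ȳ) = (1 − f)·s²/n with f = n/N = 5645/19005 = 0.29702710.
Var(ȳ) = (1 − 0.29702710)·26400/5645 = 0.70297290·4.676705 = 3.2875969.
SE(ȳ) = √(3.2875969) = 1.81.

1.81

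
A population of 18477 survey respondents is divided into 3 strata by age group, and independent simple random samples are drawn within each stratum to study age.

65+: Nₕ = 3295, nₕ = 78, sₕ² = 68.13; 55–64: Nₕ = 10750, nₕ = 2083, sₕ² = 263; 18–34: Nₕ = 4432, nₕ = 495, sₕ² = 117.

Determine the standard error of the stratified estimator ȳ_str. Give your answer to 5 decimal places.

Var(ȳ_str) = Σₕ Wₕ²(1 − fₕ)sₕ²/nₕ with Wₕ = Nₕ/N, N = 18477.
65+: Wₕ = 0.17832982; term = 0.17832982²·(1 − 0.02367223)·68.13/78 = 0.027119854.
55–64: Wₕ = 0.58180441; term = 0.58180441²·(1 − 0.19376744)·263/2083 = 0.034457266.
18–34: Wₕ = 0.23986578; term = 0.23986578²·(1 − 0.11168773)·117/495 = 0.012080444.
Sum = 0.073657564.
SE = √(0.073657564) = 0.27140.

0.27140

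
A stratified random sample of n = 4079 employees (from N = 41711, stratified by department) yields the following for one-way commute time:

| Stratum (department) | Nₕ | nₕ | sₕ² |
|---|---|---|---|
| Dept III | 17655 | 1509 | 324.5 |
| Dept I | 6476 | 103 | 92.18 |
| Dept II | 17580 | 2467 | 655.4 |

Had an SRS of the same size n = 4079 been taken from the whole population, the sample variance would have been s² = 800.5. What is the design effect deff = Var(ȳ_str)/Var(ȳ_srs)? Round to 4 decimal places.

0.5480

Var(ȳ_str) = Σ Wₕ²(1−fₕ)sₕ²/nₕ with Wₕ = Nₕ/41711:
  Dept III: (17655/41711)²·(1−1509/17655)·324.5/1509 = 0.035233593
  Dept I: (6476/41711)²·(1−103/6476)·92.18/103 = 0.021229953
  Dept II: (17580/41711)²·(1−2467/17580)·655.4/2467 = 0.040570059
  → Var(ȳ_str) = 0.097033605.
Var(ȳ_srs) = (1 − 4079/41711)·800.5/4079 = 0.1770575.
deff = 0.097033605 / 0.1770575 = 0.5480.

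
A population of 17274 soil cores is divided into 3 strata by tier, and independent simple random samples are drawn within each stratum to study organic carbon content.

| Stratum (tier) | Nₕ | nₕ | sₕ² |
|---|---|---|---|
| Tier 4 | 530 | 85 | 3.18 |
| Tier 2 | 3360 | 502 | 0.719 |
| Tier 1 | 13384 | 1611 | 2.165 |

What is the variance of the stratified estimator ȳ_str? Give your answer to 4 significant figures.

Var(ȳ_str) = Σₕ Wₕ²(1 − fₕ)sₕ²/nₕ with Wₕ = Nₕ/N, N = 17274.
Tier 4: Wₕ = 0.03068195; term = 0.03068195²·(1 − 0.16037736)·3.18/85 = 2.9570471 × 10^-5.
Tier 2: Wₕ = 0.19451198; term = 0.19451198²·(1 − 0.14940476)·0.719/502 = 4.6093623 × 10^-5.
Tier 1: Wₕ = 0.77480607; term = 0.77480607²·(1 − 0.12036760)·2.165/1611 = 7.0965882 × 10^-4.
Sum = 7.8532291 × 10^-4.

7.853 × 10^-4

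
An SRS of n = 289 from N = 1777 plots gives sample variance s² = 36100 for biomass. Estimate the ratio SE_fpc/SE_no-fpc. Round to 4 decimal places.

0.9151

f = n/N = 289/1777 = 0.16263365.
SE_no-fpc = √(s²/n) = 11.176471; SE_fpc = √((1−f)s²/n) = 10.227334.
Ratio = √(1−f) = 0.91507724.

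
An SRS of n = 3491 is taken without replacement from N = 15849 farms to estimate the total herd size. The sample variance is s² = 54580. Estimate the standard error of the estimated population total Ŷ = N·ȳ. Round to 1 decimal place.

Var(Ŷ) = N²·Var(ȳ) = N²·(1 − n/N)·s²/n.
f = 3491/15849 = 0.22026626; Var(ȳ) = 0.77973374·54580/3491 = 12.190738.
Var(Ŷ) = 15849² · 12.190738 = 3.0622012 × 10^9.
SE(Ŷ) = √(3.0622012 × 10^9) = 55337.2.

55337.2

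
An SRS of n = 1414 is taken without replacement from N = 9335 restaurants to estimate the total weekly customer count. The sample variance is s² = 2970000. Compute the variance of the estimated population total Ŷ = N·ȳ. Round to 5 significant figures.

Var(Ŷ) = N²·Var(ȳ) = N²·(1 − n/N)·s²/n.
f = 1414/9335 = 0.15147295; Var(ȳ) = 0.84852705·2970000/1414 = 1782.2669.
Var(Ŷ) = 9335² · 1782.2669 = 1.553107 × 10^11.

1.5531 × 10^11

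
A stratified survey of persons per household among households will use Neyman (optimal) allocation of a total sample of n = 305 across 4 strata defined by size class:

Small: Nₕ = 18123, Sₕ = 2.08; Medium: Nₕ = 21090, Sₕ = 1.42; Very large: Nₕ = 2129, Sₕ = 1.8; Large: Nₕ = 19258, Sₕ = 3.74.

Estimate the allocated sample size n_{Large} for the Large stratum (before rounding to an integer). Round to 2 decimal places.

Neyman allocation: nₕ = n·NₕSₕ / Σⱼ NⱼSⱼ.
Σ NⱼSⱼ = 18123·2.08 + 21090·1.42 + 2129·1.8 + 19258·3.74 = 143500.76.
n_{Large} = 305·19258·3.74 / 143500.76 = 153.08.

153.08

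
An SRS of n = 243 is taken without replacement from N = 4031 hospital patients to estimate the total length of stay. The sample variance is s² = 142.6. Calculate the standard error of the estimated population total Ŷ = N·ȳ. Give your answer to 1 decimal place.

Var(Ŷ) = N²·Var(ȳ) = N²·(1 − n/N)·s²/n.
f = 243/4031 = 0.06028281; Var(ȳ) = 0.93971719·142.6/243 = 0.55145544.
Var(Ŷ) = 4031² · 0.55145544 = 8.9605779 × 10^6.
SE(Ŷ) = √(8.9605779 × 10^6) = 2993.4.

2993.4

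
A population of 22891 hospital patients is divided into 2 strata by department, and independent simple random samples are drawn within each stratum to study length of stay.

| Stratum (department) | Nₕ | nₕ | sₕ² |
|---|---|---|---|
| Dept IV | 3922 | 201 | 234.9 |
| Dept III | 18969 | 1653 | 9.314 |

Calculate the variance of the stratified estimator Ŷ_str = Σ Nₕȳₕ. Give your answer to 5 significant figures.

1.8906 × 10^7

Var(Ŷ_str) = Σₕ Nₕ²(1 − fₕ)sₕ²/nₕ.
Dept IV: 3922²·(1 − 201/3922)·234.9/201 = 1.7055098 × 10^7.
Dept III: 18969²·(1 − 1653/18969)·9.314/1653 = 1.8507825 × 10^6.
Sum = 1.8905881 × 10^7.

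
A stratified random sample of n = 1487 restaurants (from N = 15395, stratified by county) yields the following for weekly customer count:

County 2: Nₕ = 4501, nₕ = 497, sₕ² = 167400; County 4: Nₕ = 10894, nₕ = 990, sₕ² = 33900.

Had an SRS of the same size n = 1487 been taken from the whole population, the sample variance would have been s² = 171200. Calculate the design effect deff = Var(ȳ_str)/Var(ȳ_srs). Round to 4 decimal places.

Var(ȳ_str) = Σ Wₕ²(1−fₕ)sₕ²/nₕ with Wₕ = Nₕ/15395:
  County 2: (4501/15395)²·(1−497/4501)·167400/497 = 25.611957
  County 4: (10894/15395)²·(1−990/10894)·33900/990 = 15.588457
  → Var(ȳ_str) = 41.200414.
Var(ȳ_srs) = (1 − 1487/15395)·171200/1487 = 104.01064.
deff = 41.200414 / 104.01064 = 0.3961.

0.3961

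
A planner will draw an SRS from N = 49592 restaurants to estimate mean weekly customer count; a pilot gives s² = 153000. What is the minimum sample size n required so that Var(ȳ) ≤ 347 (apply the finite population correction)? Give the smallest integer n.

438

Without fpc, n₀ = s²/D = 153000/347 = 440.9222.
With fpc, (1 − n/N)·s²/n ≤ D requires n ≥ n₀/(1 + n₀/N) = 440.9222/(1 + 440.9222/49592) = 437.0365.
Rounding up, n = 438.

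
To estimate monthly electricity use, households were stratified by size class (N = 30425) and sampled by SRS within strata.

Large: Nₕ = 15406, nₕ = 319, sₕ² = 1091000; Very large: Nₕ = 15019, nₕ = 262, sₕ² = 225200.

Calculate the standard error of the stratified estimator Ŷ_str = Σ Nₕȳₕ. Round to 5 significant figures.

Var(Ŷ_str) = Σₕ Nₕ²(1 − fₕ)sₕ²/nₕ.
Large: 15406²·(1 − 319/15406)·1091000/319 = 7.9492627 × 10^11.
Very large: 15019²·(1 − 262/15019)·225200/262 = 1.9050492 × 10^11.
Sum = 9.8543119 × 10^11.
SE = √(9.8543119 × 10^11) = 992690.

992690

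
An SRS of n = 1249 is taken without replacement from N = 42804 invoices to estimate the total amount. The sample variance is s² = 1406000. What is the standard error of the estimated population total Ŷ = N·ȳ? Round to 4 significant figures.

1.415 × 10^6

Var(Ŷ) = N²·Var(ȳ) = N²·(1 − n/N)·s²/n.
f = 1249/42804 = 0.02917952; Var(ȳ) = 0.97082048·1406000/1249 = 1092.8532.
Var(Ŷ) = 42804² · 1092.8532 = 2.0023064 × 10^12.
SE(Ŷ) = √(2.0023064 × 10^12) = 1.415 × 10^6.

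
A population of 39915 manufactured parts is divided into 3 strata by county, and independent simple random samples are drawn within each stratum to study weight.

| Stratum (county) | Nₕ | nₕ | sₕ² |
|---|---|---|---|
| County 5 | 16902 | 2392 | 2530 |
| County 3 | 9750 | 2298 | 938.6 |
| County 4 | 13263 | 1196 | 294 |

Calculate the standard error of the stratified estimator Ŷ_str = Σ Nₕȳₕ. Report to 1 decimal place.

18122.2

Var(Ŷ_str) = Σₕ Nₕ²(1 − fₕ)sₕ²/nₕ.
County 5: 16902²·(1 − 2392/16902)·2530/2392 = 2.5939694 × 10^8.
County 3: 9750²·(1 − 2298/9750)·938.6/2298 = 2.9676179 × 10^7.
County 4: 13263²·(1 − 1196/13263)·294/1196 = 3.9342072 × 10^7.
Sum = 3.2841519 × 10^8.
SE = √(3.2841519 × 10^8) = 18122.2.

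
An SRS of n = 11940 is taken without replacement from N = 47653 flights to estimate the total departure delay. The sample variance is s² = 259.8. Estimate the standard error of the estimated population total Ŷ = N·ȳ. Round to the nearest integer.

Var(Ŷ) = N²·Var(ȳ) = N²·(1 − n/N)·s²/n.
f = 11940/47653 = 0.25056135; Var(ȳ) = 0.74943865·259.8/11940 = 0.016306881.
Var(Ŷ) = 47653² · 0.016306881 = 3.7029802 × 10^7.
SE(Ŷ) = √(3.7029802 × 10^7) = 6085.

6085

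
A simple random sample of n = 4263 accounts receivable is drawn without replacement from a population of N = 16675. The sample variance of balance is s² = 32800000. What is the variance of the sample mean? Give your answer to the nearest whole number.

5727

Under SRS without replacement, Var(ȳ) = (1 − f)·s²/n with f = n/N = 4263/16675 = 0.25565217.
Var(ȳ) = (1 − 0.25565217)·32800000/4263 = 0.74434783·7694.1121 = 5727.0956.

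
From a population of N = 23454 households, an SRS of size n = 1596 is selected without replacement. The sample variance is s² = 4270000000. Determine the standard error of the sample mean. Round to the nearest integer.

Under SRS without replacement, Var(ȳ) = (1 − f)·s²/n with f = n/N = 1596/23454 = 0.06804809.
Var(ȳ) = (1 − 0.06804809)·4270000000/1596 = 0.93195191·2.6754386 × 10^6 = 2.4933801 × 10^6.
SE(ȳ) = √(2.4933801 × 10^6) = 1579.

1579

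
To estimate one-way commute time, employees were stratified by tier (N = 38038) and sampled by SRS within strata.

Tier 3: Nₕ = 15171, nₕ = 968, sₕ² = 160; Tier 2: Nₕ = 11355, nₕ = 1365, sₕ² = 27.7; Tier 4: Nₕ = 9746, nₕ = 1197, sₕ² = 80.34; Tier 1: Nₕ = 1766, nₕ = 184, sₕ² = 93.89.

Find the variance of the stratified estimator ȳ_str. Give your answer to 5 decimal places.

0.03106

Var(ȳ_str) = Σₕ Wₕ²(1 − fₕ)sₕ²/nₕ with Wₕ = Nₕ/N, N = 38038.
Tier 3: Wₕ = 0.39883800; term = 0.39883800²·(1 − 0.06380595)·160/968 = 0.024615212.
Tier 2: Wₕ = 0.29851727; term = 0.29851727²·(1 − 0.12021136)·27.7/1365 = 0.0015909788.
Tier 4: Wₕ = 0.25621747; term = 0.25621747²·(1 − 0.12281962)·80.34/1197 = 0.0038649515.
Tier 1: Wₕ = 0.04642726; term = 0.04642726²·(1 − 0.10419026)·93.89/184 = 9.8528835 × 10^-4.
Sum = 0.031056431.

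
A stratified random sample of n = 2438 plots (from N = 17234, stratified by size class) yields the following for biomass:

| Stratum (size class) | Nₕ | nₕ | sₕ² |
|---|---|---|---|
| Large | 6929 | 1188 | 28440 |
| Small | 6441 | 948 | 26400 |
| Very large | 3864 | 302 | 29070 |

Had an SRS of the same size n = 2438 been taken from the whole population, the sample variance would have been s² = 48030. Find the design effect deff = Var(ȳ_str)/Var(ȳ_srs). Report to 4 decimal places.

Var(ȳ_str) = Σ Wₕ²(1−fₕ)sₕ²/nₕ with Wₕ = Nₕ/17234:
  Large: (6929/17234)²·(1−1188/6929)·28440/1188 = 3.2062626
  Small: (6441/17234)²·(1−948/6441)·26400/948 = 3.3173119
  Very large: (3864/17234)²·(1−302/3864)·29070/302 = 4.4606376
  → Var(ȳ_str) = 10.984212.
Var(ȳ_srs) = (1 − 2438/17234)·48030/2438 = 16.913641.
deff = 10.984212 / 16.913641 = 0.6494.

0.6494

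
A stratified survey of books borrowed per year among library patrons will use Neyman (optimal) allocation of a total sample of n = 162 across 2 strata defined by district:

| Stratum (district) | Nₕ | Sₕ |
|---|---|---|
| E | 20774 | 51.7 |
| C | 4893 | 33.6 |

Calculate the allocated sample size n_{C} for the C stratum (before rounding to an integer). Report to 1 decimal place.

21.5

Neyman allocation: nₕ = n·NₕSₕ / Σⱼ NⱼSⱼ.
Σ NⱼSⱼ = 20774·51.7 + 4893·33.6 = 1.2384206 × 10^6.
n_{C} = 162·4893·33.6 / (1.2384206 × 10^6) = 21.5.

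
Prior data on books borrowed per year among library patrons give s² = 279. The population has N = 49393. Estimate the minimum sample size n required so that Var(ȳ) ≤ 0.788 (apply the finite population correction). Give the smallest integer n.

Without fpc, n₀ = s²/D = 279/0.788 = 354.0609.
With fpc, (1 − n/N)·s²/n ≤ D requires n ≥ n₀/(1 + n₀/N) = 354.0609/(1 + 354.0609/49393) = 351.5410.
Rounding up, n = 352.

352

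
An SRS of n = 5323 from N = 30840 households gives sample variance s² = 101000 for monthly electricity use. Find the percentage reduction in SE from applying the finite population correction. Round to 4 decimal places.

f = n/N = 5323/30840 = 0.17260052.
SE_no-fpc = √(s²/n) = 4.3559457; SE_fpc = √((1−f)s²/n) = 3.9622336.
Ratio = √(1−f) = 0.90961502. Reduction = 100·(1 − 0.90961502) = 9.0385%.

9.0385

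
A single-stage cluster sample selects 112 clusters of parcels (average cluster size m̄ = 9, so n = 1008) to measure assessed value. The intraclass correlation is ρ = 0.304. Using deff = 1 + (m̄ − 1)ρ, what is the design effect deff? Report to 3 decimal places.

deff = 1 + (9 − 1)·0.304 = 1 + 2.432 = 3.432.

3.432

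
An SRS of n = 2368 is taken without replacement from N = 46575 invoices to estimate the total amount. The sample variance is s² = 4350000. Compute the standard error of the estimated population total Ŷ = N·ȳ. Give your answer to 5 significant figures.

1.9448 × 10^6

Var(Ŷ) = N²·Var(ȳ) = N²·(1 − n/N)·s²/n.
f = 2368/46575 = 0.05084273; Var(ȳ) = 0.94915727·4350000/2368 = 1743.5955.
Var(Ŷ) = 46575² · 1743.5955 = 3.7822608 × 10^12.
SE(Ŷ) = √(3.7822608 × 10^12) = 1.9448 × 10^6.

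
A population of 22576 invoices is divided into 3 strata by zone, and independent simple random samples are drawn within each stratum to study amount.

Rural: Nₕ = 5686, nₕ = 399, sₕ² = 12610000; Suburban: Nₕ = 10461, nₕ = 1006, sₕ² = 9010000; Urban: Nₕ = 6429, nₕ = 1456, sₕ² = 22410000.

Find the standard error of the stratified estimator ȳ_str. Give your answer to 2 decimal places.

Var(ȳ_str) = Σₕ Wₕ²(1 − fₕ)sₕ²/nₕ with Wₕ = Nₕ/N, N = 22576.
Rural: Wₕ = 0.25186038; term = 0.25186038²·(1 − 0.07017235)·12610000/399 = 1864.0792.
Suburban: Wₕ = 0.46336818; term = 0.46336818²·(1 − 0.09616671)·9010000/1006 = 1738.0712.
Urban: Wₕ = 0.28477144; term = 0.28477144²·(1 − 0.22647379)·22410000/1456 = 965.49132.
Sum = 4567.6417.
SE = √(4567.6417) = 67.58.

67.58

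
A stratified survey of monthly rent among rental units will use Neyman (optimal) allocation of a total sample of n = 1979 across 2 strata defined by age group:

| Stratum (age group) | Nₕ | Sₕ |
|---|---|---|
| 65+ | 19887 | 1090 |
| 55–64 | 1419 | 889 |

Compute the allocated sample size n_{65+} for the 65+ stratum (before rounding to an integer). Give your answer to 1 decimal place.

Neyman allocation: nₕ = n·NₕSₕ / Σⱼ NⱼSⱼ.
Σ NⱼSⱼ = 19887·1090 + 1419·889 = 2.2938321 × 10^7.
n_{65+} = 1979·19887·1090 / (2.2938321 × 10^7) = 1870.2.

1870.2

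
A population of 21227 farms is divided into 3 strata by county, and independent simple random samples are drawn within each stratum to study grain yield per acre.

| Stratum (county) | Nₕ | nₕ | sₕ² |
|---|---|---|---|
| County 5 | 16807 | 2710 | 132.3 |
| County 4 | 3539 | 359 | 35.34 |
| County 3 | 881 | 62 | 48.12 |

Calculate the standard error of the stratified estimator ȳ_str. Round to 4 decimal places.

0.1714

Var(ȳ_str) = Σₕ Wₕ²(1 − fₕ)sₕ²/nₕ with Wₕ = Nₕ/N, N = 21227.
County 5: Wₕ = 0.79177463; term = 0.79177463²·(1 − 0.16124234)·132.3/2710 = 0.025670257.
County 4: Wₕ = 0.16672163; term = 0.16672163²·(1 − 0.10144109)·35.34/359 = 0.002458683.
County 3: Wₕ = 0.04150375; term = 0.04150375²·(1 − 0.07037457)·48.12/62 = 0.0012428437.
Sum = 0.029371784.
SE = √(0.029371784) = 0.1714.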